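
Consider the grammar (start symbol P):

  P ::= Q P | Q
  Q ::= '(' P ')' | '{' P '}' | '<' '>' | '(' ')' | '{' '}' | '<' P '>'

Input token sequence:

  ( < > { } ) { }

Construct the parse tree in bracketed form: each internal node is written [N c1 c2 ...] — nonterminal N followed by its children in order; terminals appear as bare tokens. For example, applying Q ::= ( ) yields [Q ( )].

P
Q P
( P ) P
( Q P ) P
( < > P ) P
( < > Q ) P
( < > { } ) P
( < > { } ) Q
( < > { } ) { }

[P [Q ( [P [Q < >] [P [Q { }]]] )] [P [Q { }]]]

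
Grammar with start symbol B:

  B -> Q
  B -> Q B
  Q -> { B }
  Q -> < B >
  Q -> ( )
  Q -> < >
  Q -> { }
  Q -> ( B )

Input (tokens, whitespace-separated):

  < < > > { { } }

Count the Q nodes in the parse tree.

[B [Q < [B [Q < >]] >] [B [Q { [B [Q { }]] }]]]

4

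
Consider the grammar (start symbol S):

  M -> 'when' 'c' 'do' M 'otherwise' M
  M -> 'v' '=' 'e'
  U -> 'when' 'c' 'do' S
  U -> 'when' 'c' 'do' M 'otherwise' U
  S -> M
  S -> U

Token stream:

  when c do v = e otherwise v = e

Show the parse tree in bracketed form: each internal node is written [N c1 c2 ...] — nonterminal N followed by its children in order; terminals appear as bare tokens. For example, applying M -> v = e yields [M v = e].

S
M
when c do M otherwise M
when c do v = e otherwise M
when c do v = e otherwise v = e

[S [M when c do [M v = e] otherwise [M v = e]]]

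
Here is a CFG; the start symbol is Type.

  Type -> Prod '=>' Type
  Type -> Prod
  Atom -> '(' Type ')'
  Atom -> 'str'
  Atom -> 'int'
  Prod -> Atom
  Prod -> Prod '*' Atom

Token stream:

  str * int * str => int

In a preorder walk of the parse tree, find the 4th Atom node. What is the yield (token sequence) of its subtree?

int

[Type [Prod [Prod [Prod [Atom str]] * [Atom int]] * [Atom str]] => [Type [Prod [Atom int]]]]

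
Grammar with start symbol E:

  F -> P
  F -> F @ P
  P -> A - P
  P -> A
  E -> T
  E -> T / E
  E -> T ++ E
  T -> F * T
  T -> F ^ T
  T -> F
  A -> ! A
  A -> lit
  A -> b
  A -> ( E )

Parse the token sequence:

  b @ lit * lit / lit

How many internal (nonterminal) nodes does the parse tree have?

[E [T [F [F [P [A b]]] @ [P [A lit]]] * [T [F [P [A lit]]]]] / [E [T [F [P [A lit]]]]]]

17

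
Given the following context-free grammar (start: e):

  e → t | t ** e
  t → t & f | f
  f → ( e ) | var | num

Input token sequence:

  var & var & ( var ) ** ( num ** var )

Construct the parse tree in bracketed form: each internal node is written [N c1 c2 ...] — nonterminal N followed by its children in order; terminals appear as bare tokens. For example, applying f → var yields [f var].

e
t ** e
t & f ** e
t & f & f ** e
f & f & f ** e
var & f & f ** e
var & var & f ** e
var & var & ( e ) ** e
var & var & ( t ) ** e
var & var & ( f ) ** e
var & var & ( var ) ** e
var & var & ( var ) ** t
var & var & ( var ) ** f
var & var & ( var ) ** ( e )
var & var & ( var ) ** ( t ** e )
var & var & ( var ) ** ( f ** e )
var & var & ( var ) ** ( num ** e )
var & var & ( var ) ** ( num ** t )
var & var & ( var ) ** ( num ** f )
var & var & ( var ) ** ( num ** var )

[e [t [t [t [f var]] & [f var]] & [f ( [e [t [f var]]] )]] ** [e [t [f ( [e [t [f num]] ** [e [t [f var]]]] )]]]]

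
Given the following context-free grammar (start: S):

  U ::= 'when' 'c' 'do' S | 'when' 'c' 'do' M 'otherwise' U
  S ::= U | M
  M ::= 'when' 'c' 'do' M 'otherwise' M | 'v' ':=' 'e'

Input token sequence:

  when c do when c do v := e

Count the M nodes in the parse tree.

[S [U when c do [S [U when c do [S [M v := e]]]]]]

1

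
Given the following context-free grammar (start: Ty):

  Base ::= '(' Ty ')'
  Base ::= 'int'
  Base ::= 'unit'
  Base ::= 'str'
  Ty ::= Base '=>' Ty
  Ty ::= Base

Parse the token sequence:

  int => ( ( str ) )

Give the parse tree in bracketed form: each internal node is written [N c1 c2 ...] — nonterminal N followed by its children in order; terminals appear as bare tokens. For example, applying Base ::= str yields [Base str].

Ty
Base => Ty
int => Ty
int => Base
int => ( Ty )
int => ( Base )
int => ( ( Ty ) )
int => ( ( Base ) )
int => ( ( str ) )

[Ty [Base int] => [Ty [Base ( [Ty [Base ( [Ty [Base str]] )]] )]]]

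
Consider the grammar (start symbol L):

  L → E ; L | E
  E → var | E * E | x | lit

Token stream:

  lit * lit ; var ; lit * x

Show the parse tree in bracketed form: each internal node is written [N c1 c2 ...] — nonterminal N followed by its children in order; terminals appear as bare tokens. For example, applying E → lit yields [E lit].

[L [E [E lit] * [E lit]] ; [L [E var] ; [L [E [E lit] * [E x]]]]]

L
E ; L
E * E ; L
lit * E ; L
lit * lit ; L
lit * lit ; E ; L
lit * lit ; var ; L
lit * lit ; var ; E
lit * lit ; var ; E * E
lit * lit ; var ; lit * E
lit * lit ; var ; lit * x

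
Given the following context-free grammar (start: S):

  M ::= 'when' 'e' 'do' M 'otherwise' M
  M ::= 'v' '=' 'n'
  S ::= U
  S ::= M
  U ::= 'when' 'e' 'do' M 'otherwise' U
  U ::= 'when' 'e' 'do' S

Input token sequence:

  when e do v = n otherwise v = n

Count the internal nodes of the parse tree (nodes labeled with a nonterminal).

4

[S [M when e do [M v = n] otherwise [M v = n]]]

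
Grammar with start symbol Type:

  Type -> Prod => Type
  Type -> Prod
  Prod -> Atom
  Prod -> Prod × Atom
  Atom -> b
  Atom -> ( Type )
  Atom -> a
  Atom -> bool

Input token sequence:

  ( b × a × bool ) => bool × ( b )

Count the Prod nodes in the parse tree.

[Type [Prod [Atom ( [Type [Prod [Prod [Prod [Atom b]] × [Atom a]] × [Atom bool]]] )]] => [Type [Prod [Prod [Atom bool]] × [Atom ( [Type [Prod [Atom b]]] )]]]]

7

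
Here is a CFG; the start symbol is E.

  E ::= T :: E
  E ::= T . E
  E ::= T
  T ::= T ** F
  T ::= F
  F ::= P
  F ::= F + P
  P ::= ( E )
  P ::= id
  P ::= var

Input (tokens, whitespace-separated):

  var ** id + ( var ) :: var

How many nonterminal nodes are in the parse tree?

[E [T [T [F [P var]]] ** [F [F [P id]] + [P ( [E [T [F [P var]]]] )]]] :: [E [T [F [P var]]]]]

17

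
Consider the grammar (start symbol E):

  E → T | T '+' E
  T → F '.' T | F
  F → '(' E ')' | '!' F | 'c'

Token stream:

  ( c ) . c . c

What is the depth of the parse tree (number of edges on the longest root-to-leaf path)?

[E [T [F ( [E [T [F c]]] )] . [T [F c] . [T [F c]]]]]

6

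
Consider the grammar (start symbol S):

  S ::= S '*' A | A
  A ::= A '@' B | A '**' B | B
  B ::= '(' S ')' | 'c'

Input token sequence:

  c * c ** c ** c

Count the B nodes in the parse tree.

4

[S [S [A [B c]]] * [A [A [A [B c]] ** [B c]] ** [B c]]]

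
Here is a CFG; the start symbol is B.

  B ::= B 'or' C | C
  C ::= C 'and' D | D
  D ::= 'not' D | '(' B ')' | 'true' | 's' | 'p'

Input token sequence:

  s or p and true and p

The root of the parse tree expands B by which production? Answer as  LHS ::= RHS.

B ::= B 'or' C

[B [B [C [D s]]] or [C [C [C [D p]] and [D true]] and [D p]]]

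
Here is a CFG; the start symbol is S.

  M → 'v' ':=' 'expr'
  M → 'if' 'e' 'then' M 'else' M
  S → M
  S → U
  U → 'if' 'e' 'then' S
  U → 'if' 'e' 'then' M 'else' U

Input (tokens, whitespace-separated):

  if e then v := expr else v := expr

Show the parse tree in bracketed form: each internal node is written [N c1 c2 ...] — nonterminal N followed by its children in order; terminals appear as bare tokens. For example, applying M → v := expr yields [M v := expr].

[S [M if e then [M v := expr] else [M v := expr]]]

S
M
if e then M else M
if e then v := expr else M
if e then v := expr else v := expr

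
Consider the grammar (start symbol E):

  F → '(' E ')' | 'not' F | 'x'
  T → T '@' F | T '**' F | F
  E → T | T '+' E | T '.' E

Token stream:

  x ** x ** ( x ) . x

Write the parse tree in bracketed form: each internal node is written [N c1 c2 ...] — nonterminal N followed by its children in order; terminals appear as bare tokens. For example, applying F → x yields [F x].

E
T . E
T ** F . E
T ** F ** F . E
F ** F ** F . E
x ** F ** F . E
x ** x ** F . E
x ** x ** ( E ) . E
x ** x ** ( T ) . E
x ** x ** ( F ) . E
x ** x ** ( x ) . E
x ** x ** ( x ) . T
x ** x ** ( x ) . F
x ** x ** ( x ) . x

[E [T [T [T [F x]] ** [F x]] ** [F ( [E [T [F x]]] )]] . [E [T [F x]]]]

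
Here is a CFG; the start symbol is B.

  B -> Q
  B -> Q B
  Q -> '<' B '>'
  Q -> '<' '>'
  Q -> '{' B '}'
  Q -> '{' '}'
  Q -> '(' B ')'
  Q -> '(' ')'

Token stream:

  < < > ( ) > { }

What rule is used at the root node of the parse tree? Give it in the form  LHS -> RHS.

[B [Q < [B [Q < >] [B [Q ( )]]] >] [B [Q { }]]]

B -> Q B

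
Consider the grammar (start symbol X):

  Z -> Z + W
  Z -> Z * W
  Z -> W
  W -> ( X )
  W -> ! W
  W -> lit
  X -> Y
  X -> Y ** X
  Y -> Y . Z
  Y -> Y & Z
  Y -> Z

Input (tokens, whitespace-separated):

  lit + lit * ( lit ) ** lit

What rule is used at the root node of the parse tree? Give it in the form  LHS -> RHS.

[X [Y [Z [Z [Z [W lit]] + [W lit]] * [W ( [X [Y [Z [W lit]]]] )]]] ** [X [Y [Z [W lit]]]]]

X -> Y ** X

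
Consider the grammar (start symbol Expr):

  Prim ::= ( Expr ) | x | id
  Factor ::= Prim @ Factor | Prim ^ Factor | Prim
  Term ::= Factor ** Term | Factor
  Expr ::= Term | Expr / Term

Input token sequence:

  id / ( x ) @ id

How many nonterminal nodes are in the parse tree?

[Expr [Expr [Term [Factor [Prim id]]]] / [Term [Factor [Prim ( [Expr [Term [Factor [Prim x]]]] )] @ [Factor [Prim id]]]]]

14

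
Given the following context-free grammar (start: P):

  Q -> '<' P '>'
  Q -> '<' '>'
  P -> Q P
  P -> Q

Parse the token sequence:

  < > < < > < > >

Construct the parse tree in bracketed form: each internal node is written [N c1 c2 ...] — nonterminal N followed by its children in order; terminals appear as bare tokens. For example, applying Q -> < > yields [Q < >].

[P [Q < >] [P [Q < [P [Q < >] [P [Q < >]]] >]]]

P
Q P
< > P
< > Q
< > < P >
< > < Q P >
< > < < > P >
< > < < > Q >
< > < < > < > >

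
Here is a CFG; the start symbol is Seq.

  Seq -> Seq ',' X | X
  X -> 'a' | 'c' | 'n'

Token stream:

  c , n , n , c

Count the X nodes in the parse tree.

[Seq [Seq [Seq [Seq [X c]] , [X n]] , [X n]] , [X c]]

4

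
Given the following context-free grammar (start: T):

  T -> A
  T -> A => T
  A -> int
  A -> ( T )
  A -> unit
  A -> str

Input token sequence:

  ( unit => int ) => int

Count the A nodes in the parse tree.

4

[T [A ( [T [A unit] => [T [A int]]] )] => [T [A int]]]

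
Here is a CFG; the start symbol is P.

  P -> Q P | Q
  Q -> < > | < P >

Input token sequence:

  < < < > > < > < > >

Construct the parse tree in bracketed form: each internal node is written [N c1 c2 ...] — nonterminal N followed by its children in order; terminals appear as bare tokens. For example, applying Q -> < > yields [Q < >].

[P [Q < [P [Q < [P [Q < >]] >] [P [Q < >] [P [Q < >]]]] >]]

P
Q
< P >
< Q P >
< < P > P >
< < Q > P >
< < < > > P >
< < < > > Q P >
< < < > > < > P >
< < < > > < > Q >
< < < > > < > < > >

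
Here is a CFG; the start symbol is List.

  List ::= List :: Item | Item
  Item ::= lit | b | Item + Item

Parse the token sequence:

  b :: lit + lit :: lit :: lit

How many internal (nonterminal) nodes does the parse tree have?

[List [List [List [List [Item b]] :: [Item [Item lit] + [Item lit]]] :: [Item lit]] :: [Item lit]]

10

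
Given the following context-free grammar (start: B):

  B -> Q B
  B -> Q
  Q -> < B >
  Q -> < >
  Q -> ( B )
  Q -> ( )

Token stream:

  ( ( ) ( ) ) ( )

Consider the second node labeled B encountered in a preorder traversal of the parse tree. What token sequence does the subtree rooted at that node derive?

( ) ( )

[B [Q ( [B [Q ( )] [B [Q ( )]]] )] [B [Q ( )]]]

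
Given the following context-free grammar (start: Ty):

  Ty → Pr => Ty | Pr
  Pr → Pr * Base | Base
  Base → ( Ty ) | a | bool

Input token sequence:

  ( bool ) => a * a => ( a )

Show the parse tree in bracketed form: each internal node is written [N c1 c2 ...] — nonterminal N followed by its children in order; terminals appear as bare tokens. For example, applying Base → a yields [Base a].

[Ty [Pr [Base ( [Ty [Pr [Base bool]]] )]] => [Ty [Pr [Pr [Base a]] * [Base a]] => [Ty [Pr [Base ( [Ty [Pr [Base a]]] )]]]]]

Ty
Pr => Ty
Base => Ty
( Ty ) => Ty
( Pr ) => Ty
( Base ) => Ty
( bool ) => Ty
( bool ) => Pr => Ty
( bool ) => Pr * Base => Ty
( bool ) => Base * Base => Ty
( bool ) => a * Base => Ty
( bool ) => a * a => Ty
( bool ) => a * a => Pr
( bool ) => a * a => Base
( bool ) => a * a => ( Ty )
( bool ) => a * a => ( Pr )
( bool ) => a * a => ( Base )
( bool ) => a * a => ( a )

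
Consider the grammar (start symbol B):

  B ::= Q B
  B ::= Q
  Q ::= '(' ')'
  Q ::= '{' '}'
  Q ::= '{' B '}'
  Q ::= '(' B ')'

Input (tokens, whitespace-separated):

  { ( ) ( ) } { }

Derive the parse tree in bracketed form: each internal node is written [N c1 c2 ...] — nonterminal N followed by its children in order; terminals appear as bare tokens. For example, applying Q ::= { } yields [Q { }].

[B [Q { [B [Q ( )] [B [Q ( )]]] }] [B [Q { }]]]

B
Q B
{ B } B
{ Q B } B
{ ( ) B } B
{ ( ) Q } B
{ ( ) ( ) } B
{ ( ) ( ) } Q
{ ( ) ( ) } { }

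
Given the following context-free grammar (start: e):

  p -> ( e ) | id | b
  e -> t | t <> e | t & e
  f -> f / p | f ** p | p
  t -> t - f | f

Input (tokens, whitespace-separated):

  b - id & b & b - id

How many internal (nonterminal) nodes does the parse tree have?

18

[e [t [t [f [p b]]] - [f [p id]]] & [e [t [f [p b]]] & [e [t [t [f [p b]]] - [f [p id]]]]]]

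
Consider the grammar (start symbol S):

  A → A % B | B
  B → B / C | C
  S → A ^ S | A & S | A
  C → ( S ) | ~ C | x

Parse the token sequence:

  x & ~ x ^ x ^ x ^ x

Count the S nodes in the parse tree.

5

[S [A [B [C x]]] & [S [A [B [C ~ [C x]]]] ^ [S [A [B [C x]]] ^ [S [A [B [C x]]] ^ [S [A [B [C x]]]]]]]]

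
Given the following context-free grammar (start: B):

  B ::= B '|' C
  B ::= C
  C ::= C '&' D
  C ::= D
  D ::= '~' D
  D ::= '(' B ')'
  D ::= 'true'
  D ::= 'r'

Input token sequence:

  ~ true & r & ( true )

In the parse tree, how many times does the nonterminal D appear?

[B [C [C [C [D ~ [D true]]] & [D r]] & [D ( [B [C [D true]]] )]]]

5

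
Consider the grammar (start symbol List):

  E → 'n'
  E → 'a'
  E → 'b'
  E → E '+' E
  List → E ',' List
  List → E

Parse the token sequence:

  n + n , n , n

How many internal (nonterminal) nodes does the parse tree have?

8

[List [E [E n] + [E n]] , [List [E n] , [List [E n]]]]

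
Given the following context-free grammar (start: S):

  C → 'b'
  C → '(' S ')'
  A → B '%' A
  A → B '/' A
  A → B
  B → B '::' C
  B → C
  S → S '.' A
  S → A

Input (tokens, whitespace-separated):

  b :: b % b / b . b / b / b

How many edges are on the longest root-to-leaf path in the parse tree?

[S [S [A [B [B [C b]] :: [C b]] % [A [B [C b]] / [A [B [C b]]]]]] . [A [B [C b]] / [A [B [C b]] / [A [B [C b]]]]]]

7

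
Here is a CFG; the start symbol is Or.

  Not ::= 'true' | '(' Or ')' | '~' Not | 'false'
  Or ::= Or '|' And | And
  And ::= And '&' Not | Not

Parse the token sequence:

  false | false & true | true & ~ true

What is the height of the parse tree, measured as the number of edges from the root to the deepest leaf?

[Or [Or [Or [And [Not false]]] | [And [And [Not false]] & [Not true]]] | [And [And [Not true]] & [Not ~ [Not true]]]]

5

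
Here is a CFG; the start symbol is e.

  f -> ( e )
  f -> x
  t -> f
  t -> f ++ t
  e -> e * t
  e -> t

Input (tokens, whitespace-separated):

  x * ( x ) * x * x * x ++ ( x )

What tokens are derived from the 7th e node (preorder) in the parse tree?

x

[e [e [e [e [e [t [f x]]] * [t [f ( [e [t [f x]]] )]]] * [t [f x]]] * [t [f x]]] * [t [f x] ++ [t [f ( [e [t [f x]]] )]]]]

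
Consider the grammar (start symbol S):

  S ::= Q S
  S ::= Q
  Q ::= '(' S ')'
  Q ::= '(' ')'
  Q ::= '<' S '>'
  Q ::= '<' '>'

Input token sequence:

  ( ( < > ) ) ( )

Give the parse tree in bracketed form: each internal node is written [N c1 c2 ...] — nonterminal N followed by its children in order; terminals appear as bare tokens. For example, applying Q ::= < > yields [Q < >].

S
Q S
( S ) S
( Q ) S
( ( S ) ) S
( ( Q ) ) S
( ( < > ) ) S
( ( < > ) ) Q
( ( < > ) ) ( )

[S [Q ( [S [Q ( [S [Q < >]] )]] )] [S [Q ( )]]]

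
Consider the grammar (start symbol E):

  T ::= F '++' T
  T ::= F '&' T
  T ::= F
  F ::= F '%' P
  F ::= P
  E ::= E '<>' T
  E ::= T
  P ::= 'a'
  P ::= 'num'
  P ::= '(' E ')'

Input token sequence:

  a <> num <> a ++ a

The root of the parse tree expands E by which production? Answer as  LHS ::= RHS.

[E [E [E [T [F [P a]]]] <> [T [F [P num]]]] <> [T [F [P a]] ++ [T [F [P a]]]]]

E ::= E '<>' T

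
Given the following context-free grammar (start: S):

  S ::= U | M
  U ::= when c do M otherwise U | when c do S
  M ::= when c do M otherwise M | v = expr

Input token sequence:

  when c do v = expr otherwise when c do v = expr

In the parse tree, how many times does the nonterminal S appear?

[S [U when c do [M v = expr] otherwise [U when c do [S [M v = expr]]]]]

2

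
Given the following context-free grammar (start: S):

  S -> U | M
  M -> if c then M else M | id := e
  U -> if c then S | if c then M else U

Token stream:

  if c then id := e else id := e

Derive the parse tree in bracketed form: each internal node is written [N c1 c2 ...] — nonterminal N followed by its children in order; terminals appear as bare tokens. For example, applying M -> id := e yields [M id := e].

S
M
if c then M else M
if c then id := e else M
if c then id := e else id := e

[S [M if c then [M id := e] else [M id := e]]]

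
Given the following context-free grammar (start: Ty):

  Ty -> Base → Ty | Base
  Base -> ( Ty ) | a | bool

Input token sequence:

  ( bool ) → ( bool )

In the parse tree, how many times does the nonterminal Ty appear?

[Ty [Base ( [Ty [Base bool]] )] → [Ty [Base ( [Ty [Base bool]] )]]]

4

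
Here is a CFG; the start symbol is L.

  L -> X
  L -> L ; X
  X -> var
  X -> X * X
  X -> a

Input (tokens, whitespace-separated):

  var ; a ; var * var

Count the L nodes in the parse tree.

3

[L [L [L [X var]] ; [X a]] ; [X [X var] * [X var]]]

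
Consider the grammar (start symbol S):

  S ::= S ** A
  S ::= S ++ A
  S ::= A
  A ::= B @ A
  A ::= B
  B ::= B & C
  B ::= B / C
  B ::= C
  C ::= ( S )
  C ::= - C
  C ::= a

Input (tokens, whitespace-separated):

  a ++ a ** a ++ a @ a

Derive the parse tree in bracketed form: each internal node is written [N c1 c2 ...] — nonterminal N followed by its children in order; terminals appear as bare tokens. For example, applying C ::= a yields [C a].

[S [S [S [S [A [B [C a]]]] ++ [A [B [C a]]]] ** [A [B [C a]]]] ++ [A [B [C a]] @ [A [B [C a]]]]]

S
S ++ A
S ** A ++ A
S ++ A ** A ++ A
A ++ A ** A ++ A
B ++ A ** A ++ A
C ++ A ** A ++ A
a ++ A ** A ++ A
a ++ B ** A ++ A
a ++ C ** A ++ A
a ++ a ** A ++ A
a ++ a ** B ++ A
a ++ a ** C ++ A
a ++ a ** a ++ A
a ++ a ** a ++ B @ A
a ++ a ** a ++ C @ A
a ++ a ** a ++ a @ A
a ++ a ** a ++ a @ B
a ++ a ** a ++ a @ C
a ++ a ** a ++ a @ a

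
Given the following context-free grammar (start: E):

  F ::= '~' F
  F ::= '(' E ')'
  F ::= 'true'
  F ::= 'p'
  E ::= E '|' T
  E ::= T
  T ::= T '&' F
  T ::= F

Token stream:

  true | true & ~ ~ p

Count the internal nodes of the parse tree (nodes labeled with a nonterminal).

[E [E [T [F true]]] | [T [T [F true]] & [F ~ [F ~ [F p]]]]]

10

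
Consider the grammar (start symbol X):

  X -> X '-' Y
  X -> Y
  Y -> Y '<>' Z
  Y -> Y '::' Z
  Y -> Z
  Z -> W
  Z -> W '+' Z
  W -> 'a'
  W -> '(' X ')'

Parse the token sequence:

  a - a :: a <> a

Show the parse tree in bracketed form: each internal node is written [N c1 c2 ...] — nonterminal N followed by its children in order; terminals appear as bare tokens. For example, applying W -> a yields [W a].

[X [X [Y [Z [W a]]]] - [Y [Y [Y [Z [W a]]] :: [Z [W a]]] <> [Z [W a]]]]

X
X - Y
Y - Y
Z - Y
W - Y
a - Y
a - Y <> Z
a - Y :: Z <> Z
a - Z :: Z <> Z
a - W :: Z <> Z
a - a :: Z <> Z
a - a :: W <> Z
a - a :: a <> Z
a - a :: a <> W
a - a :: a <> a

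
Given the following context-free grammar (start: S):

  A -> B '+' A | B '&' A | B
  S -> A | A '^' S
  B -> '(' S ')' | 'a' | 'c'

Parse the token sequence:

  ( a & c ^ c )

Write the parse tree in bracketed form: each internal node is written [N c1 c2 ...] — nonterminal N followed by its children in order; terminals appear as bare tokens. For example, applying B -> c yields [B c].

[S [A [B ( [S [A [B a] & [A [B c]]] ^ [S [A [B c]]]] )]]]

S
A
B
( S )
( A ^ S )
( B & A ^ S )
( a & A ^ S )
( a & B ^ S )
( a & c ^ S )
( a & c ^ A )
( a & c ^ B )
( a & c ^ c )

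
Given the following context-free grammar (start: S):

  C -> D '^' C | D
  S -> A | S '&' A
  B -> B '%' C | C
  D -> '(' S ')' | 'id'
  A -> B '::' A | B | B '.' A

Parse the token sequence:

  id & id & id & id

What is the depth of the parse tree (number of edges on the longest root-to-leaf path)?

[S [S [S [S [A [B [C [D id]]]]] & [A [B [C [D id]]]]] & [A [B [C [D id]]]]] & [A [B [C [D id]]]]]

8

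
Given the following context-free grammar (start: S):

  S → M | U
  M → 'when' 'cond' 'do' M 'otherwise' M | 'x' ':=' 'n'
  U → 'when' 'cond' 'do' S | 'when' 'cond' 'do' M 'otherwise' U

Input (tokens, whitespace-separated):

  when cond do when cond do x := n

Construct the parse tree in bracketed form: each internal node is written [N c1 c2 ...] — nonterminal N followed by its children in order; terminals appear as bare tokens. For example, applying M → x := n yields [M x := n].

[S [U when cond do [S [U when cond do [S [M x := n]]]]]]

S
U
when cond do S
when cond do U
when cond do when cond do S
when cond do when cond do M
when cond do when cond do x := n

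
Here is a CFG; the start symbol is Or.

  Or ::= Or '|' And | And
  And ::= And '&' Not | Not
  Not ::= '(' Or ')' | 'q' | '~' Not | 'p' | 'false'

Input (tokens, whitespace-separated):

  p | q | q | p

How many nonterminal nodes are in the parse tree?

12

[Or [Or [Or [Or [And [Not p]]] | [And [Not q]]] | [And [Not q]]] | [And [Not p]]]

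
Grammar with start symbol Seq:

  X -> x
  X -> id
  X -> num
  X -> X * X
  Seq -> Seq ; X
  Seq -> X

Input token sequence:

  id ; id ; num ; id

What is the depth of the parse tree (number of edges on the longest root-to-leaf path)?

5

[Seq [Seq [Seq [Seq [X id]] ; [X id]] ; [X num]] ; [X id]]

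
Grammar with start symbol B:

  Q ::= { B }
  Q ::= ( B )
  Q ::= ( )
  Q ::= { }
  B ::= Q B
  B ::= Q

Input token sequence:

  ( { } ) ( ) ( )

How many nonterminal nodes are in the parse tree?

[B [Q ( [B [Q { }]] )] [B [Q ( )] [B [Q ( )]]]]

8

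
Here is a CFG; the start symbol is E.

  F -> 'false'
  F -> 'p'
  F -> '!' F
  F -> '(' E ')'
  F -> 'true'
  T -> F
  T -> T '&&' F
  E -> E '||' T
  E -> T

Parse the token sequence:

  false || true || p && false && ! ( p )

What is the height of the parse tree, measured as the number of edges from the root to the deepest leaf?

[E [E [E [T [F false]]] || [T [F true]]] || [T [T [T [F p]] && [F false]] && [F ! [F ( [E [T [F p]]] )]]]]

7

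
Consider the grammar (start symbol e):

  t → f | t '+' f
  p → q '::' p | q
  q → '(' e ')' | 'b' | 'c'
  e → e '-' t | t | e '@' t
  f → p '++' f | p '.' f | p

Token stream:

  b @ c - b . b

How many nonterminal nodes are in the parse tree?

18

[e [e [e [t [f [p [q b]]]]] @ [t [f [p [q c]]]]] - [t [f [p [q b]] . [f [p [q b]]]]]]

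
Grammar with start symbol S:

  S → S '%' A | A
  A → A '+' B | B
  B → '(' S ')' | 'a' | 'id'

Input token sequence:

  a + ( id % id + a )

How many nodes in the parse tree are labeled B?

[S [A [A [B a]] + [B ( [S [S [A [B id]]] % [A [A [B id]] + [B a]]] )]]]

5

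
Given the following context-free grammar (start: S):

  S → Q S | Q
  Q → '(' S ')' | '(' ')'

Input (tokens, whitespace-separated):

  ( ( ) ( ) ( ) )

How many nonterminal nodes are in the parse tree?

[S [Q ( [S [Q ( )] [S [Q ( )] [S [Q ( )]]]] )]]

8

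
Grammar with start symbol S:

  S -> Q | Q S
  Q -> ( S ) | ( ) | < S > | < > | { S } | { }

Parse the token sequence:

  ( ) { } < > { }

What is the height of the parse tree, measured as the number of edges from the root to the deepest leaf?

5

[S [Q ( )] [S [Q { }] [S [Q < >] [S [Q { }]]]]]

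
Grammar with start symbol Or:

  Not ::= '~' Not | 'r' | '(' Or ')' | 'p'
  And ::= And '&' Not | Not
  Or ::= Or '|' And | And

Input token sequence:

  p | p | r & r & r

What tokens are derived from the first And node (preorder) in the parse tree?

[Or [Or [Or [And [Not p]]] | [And [Not p]]] | [And [And [And [Not r]] & [Not r]] & [Not r]]]

p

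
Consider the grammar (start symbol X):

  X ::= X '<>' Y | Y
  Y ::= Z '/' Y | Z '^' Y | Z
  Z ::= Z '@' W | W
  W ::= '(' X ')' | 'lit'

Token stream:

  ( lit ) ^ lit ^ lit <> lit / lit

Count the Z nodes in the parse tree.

6

[X [X [Y [Z [W ( [X [Y [Z [W lit]]]] )]] ^ [Y [Z [W lit]] ^ [Y [Z [W lit]]]]]] <> [Y [Z [W lit]] / [Y [Z [W lit]]]]]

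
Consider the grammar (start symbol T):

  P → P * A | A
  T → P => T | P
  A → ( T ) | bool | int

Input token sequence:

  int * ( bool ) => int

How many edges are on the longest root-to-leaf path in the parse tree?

[T [P [P [A int]] * [A ( [T [P [A bool]]] )]] => [T [P [A int]]]]

6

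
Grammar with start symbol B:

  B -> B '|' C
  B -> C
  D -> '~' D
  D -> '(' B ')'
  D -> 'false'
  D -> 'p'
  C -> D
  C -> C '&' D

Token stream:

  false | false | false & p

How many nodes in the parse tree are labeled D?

4

[B [B [B [C [D false]]] | [C [D false]]] | [C [C [D false]] & [D p]]]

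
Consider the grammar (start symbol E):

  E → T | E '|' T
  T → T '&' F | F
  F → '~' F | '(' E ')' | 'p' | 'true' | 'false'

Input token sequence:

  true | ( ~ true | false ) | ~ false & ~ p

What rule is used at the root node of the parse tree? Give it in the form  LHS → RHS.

E → E '|' T

[E [E [E [T [F true]]] | [T [F ( [E [E [T [F ~ [F true]]]] | [T [F false]]] )]]] | [T [T [F ~ [F false]]] & [F ~ [F p]]]]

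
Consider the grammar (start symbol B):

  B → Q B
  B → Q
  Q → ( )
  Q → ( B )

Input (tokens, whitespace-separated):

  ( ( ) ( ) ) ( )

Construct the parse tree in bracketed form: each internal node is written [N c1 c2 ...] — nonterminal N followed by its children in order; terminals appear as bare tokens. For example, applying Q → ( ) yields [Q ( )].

B
Q B
( B ) B
( Q B ) B
( ( ) B ) B
( ( ) Q ) B
( ( ) ( ) ) B
( ( ) ( ) ) Q
( ( ) ( ) ) ( )

[B [Q ( [B [Q ( )] [B [Q ( )]]] )] [B [Q ( )]]]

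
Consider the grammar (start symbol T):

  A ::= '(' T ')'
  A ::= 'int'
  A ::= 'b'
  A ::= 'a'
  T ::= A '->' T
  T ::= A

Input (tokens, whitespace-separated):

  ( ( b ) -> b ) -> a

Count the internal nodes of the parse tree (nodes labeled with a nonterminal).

10

[T [A ( [T [A ( [T [A b]] )] -> [T [A b]]] )] -> [T [A a]]]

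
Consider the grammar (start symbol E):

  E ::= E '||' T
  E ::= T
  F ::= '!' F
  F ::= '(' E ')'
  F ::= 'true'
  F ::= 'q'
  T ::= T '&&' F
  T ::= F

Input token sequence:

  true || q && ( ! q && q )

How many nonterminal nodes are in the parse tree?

14

[E [E [T [F true]]] || [T [T [F q]] && [F ( [E [T [T [F ! [F q]]] && [F q]]] )]]]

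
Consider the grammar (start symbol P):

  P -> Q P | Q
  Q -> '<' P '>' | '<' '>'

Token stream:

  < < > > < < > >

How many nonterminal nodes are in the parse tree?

[P [Q < [P [Q < >]] >] [P [Q < [P [Q < >]] >]]]

8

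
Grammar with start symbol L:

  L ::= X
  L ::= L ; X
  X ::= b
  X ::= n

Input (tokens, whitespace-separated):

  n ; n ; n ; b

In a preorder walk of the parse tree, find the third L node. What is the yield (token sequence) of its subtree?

[L [L [L [L [X n]] ; [X n]] ; [X n]] ; [X b]]

n ; n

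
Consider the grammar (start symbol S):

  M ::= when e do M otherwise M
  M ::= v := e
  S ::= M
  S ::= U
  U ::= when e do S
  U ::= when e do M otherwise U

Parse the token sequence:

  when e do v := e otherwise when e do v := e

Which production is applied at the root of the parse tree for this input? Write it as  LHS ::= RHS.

S ::= U

[S [U when e do [M v := e] otherwise [U when e do [S [M v := e]]]]]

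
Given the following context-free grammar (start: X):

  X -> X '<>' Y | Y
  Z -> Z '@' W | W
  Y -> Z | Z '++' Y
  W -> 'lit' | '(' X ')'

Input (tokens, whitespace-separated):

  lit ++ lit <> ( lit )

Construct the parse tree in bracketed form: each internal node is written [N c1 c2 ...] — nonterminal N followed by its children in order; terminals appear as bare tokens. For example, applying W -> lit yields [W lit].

X
X <> Y
Y <> Y
Z ++ Y <> Y
W ++ Y <> Y
lit ++ Y <> Y
lit ++ Z <> Y
lit ++ W <> Y
lit ++ lit <> Y
lit ++ lit <> Z
lit ++ lit <> W
lit ++ lit <> ( X )
lit ++ lit <> ( Y )
lit ++ lit <> ( Z )
lit ++ lit <> ( W )
lit ++ lit <> ( lit )

[X [X [Y [Z [W lit]] ++ [Y [Z [W lit]]]]] <> [Y [Z [W ( [X [Y [Z [W lit]]]] )]]]]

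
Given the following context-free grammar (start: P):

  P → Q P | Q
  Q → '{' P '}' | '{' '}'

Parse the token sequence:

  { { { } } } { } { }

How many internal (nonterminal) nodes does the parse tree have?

10

[P [Q { [P [Q { [P [Q { }]] }]] }] [P [Q { }] [P [Q { }]]]]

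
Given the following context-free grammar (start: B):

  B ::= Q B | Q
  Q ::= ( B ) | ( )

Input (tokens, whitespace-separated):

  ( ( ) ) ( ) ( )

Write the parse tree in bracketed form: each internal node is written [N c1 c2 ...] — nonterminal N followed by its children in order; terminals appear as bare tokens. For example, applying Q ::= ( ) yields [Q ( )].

B
Q B
( B ) B
( Q ) B
( ( ) ) B
( ( ) ) Q B
( ( ) ) ( ) B
( ( ) ) ( ) Q
( ( ) ) ( ) ( )

[B [Q ( [B [Q ( )]] )] [B [Q ( )] [B [Q ( )]]]]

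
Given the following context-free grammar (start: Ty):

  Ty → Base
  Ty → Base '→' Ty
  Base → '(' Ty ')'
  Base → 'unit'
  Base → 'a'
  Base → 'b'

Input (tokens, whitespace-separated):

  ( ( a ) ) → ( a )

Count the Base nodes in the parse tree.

5

[Ty [Base ( [Ty [Base ( [Ty [Base a]] )]] )] → [Ty [Base ( [Ty [Base a]] )]]]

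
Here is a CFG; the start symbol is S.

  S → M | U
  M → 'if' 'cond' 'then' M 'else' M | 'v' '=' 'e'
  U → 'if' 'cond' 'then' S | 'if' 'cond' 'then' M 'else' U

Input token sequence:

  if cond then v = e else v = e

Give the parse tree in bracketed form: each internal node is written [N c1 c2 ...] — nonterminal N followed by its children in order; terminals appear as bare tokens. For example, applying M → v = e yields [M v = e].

[S [M if cond then [M v = e] else [M v = e]]]

S
M
if cond then M else M
if cond then v = e else M
if cond then v = e else v = e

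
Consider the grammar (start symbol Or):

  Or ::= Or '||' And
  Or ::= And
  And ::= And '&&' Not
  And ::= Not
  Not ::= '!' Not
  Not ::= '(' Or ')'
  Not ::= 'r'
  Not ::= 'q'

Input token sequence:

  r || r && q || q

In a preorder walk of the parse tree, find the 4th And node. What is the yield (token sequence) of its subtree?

q

[Or [Or [Or [And [Not r]]] || [And [And [Not r]] && [Not q]]] || [And [Not q]]]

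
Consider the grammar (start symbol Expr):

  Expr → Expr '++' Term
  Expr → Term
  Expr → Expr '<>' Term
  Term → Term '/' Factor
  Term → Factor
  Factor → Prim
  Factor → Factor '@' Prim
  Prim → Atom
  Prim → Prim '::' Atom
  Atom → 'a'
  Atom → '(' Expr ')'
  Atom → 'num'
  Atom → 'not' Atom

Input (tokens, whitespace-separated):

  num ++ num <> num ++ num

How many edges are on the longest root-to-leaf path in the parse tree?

8

[Expr [Expr [Expr [Expr [Term [Factor [Prim [Atom num]]]]] ++ [Term [Factor [Prim [Atom num]]]]] <> [Term [Factor [Prim [Atom num]]]]] ++ [Term [Factor [Prim [Atom num]]]]]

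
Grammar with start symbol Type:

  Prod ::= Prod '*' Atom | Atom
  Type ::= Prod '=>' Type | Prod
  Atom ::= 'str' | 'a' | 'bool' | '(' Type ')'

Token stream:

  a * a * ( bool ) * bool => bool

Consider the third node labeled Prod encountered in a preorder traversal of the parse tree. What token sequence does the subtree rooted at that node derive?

[Type [Prod [Prod [Prod [Prod [Atom a]] * [Atom a]] * [Atom ( [Type [Prod [Atom bool]]] )]] * [Atom bool]] => [Type [Prod [Atom bool]]]]

a * a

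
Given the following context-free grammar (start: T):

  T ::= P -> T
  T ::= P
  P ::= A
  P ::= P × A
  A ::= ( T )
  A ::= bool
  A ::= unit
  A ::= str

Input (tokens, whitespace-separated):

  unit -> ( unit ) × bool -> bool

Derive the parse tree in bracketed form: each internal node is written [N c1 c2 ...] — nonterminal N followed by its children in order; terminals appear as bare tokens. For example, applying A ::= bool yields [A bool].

[T [P [A unit]] -> [T [P [P [A ( [T [P [A unit]]] )]] × [A bool]] -> [T [P [A bool]]]]]

T
P -> T
A -> T
unit -> T
unit -> P -> T
unit -> P × A -> T
unit -> A × A -> T
unit -> ( T ) × A -> T
unit -> ( P ) × A -> T
unit -> ( A ) × A -> T
unit -> ( unit ) × A -> T
unit -> ( unit ) × bool -> T
unit -> ( unit ) × bool -> P
unit -> ( unit ) × bool -> A
unit -> ( unit ) × bool -> bool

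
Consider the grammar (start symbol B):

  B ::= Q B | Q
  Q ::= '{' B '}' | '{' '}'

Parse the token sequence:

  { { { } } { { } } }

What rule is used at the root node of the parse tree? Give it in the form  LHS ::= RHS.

B ::= Q

[B [Q { [B [Q { [B [Q { }]] }] [B [Q { [B [Q { }]] }]]] }]]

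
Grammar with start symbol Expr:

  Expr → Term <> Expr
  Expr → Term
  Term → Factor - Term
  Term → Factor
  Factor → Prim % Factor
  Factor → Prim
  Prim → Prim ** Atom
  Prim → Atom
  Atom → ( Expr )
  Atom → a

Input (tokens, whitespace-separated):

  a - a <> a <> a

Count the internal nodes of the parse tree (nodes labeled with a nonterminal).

[Expr [Term [Factor [Prim [Atom a]]] - [Term [Factor [Prim [Atom a]]]]] <> [Expr [Term [Factor [Prim [Atom a]]]] <> [Expr [Term [Factor [Prim [Atom a]]]]]]]

19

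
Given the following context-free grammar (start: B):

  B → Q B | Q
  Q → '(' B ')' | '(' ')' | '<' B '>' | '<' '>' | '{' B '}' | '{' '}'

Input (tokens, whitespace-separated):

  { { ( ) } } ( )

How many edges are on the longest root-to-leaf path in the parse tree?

[B [Q { [B [Q { [B [Q ( )]] }]] }] [B [Q ( )]]]

6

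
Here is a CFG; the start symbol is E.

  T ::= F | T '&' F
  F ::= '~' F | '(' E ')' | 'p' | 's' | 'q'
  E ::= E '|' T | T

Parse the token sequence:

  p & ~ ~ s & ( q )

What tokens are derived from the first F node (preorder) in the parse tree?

p

[E [T [T [T [F p]] & [F ~ [F ~ [F s]]]] & [F ( [E [T [F q]]] )]]]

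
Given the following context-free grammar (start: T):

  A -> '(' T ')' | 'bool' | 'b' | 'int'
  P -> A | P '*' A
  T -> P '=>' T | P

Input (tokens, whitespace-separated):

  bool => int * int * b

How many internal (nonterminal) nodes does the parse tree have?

10

[T [P [A bool]] => [T [P [P [P [A int]] * [A int]] * [A b]]]]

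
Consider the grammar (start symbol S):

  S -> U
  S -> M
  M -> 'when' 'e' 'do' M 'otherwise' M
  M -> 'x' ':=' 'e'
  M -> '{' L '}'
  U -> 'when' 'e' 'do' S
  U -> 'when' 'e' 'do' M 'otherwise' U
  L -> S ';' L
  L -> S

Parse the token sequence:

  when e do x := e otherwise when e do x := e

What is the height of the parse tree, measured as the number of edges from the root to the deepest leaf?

[S [U when e do [M x := e] otherwise [U when e do [S [M x := e]]]]]

5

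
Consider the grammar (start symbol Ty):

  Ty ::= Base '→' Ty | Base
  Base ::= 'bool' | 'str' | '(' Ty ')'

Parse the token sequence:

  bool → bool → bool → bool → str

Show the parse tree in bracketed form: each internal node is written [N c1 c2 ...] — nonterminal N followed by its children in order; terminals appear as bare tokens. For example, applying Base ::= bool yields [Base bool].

[Ty [Base bool] → [Ty [Base bool] → [Ty [Base bool] → [Ty [Base bool] → [Ty [Base str]]]]]]

Ty
Base → Ty
bool → Ty
bool → Base → Ty
bool → bool → Ty
bool → bool → Base → Ty
bool → bool → bool → Ty
bool → bool → bool → Base → Ty
bool → bool → bool → bool → Ty
bool → bool → bool → bool → Base
bool → bool → bool → bool → str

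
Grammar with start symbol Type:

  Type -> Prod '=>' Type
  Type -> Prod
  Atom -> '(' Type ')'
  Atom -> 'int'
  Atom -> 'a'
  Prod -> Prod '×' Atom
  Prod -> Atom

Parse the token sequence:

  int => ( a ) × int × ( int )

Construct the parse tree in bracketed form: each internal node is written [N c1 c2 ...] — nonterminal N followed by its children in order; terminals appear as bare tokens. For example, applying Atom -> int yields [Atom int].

Type
Prod => Type
Atom => Type
int => Type
int => Prod
int => Prod × Atom
int => Prod × Atom × Atom
int => Atom × Atom × Atom
int => ( Type ) × Atom × Atom
int => ( Prod ) × Atom × Atom
int => ( Atom ) × Atom × Atom
int => ( a ) × Atom × Atom
int => ( a ) × int × Atom
int => ( a ) × int × ( Type )
int => ( a ) × int × ( Prod )
int => ( a ) × int × ( Atom )
int => ( a ) × int × ( int )

[Type [Prod [Atom int]] => [Type [Prod [Prod [Prod [Atom ( [Type [Prod [Atom a]]] )]] × [Atom int]] × [Atom ( [Type [Prod [Atom int]]] )]]]]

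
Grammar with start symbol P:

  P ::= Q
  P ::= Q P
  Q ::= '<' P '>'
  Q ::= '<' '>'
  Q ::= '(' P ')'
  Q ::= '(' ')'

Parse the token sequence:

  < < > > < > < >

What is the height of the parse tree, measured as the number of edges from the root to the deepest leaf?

4

[P [Q < [P [Q < >]] >] [P [Q < >] [P [Q < >]]]]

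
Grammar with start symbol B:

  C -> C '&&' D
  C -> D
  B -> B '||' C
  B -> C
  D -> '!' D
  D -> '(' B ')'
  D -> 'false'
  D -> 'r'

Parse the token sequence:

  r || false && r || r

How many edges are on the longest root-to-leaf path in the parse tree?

5

[B [B [B [C [D r]]] || [C [C [D false]] && [D r]]] || [C [D r]]]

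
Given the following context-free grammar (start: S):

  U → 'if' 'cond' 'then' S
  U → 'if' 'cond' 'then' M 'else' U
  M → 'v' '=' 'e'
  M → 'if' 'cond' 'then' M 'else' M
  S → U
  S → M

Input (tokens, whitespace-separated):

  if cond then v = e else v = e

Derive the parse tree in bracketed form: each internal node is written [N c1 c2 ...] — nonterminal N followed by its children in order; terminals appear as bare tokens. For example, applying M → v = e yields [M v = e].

S
M
if cond then M else M
if cond then v = e else M
if cond then v = e else v = e

[S [M if cond then [M v = e] else [M v = e]]]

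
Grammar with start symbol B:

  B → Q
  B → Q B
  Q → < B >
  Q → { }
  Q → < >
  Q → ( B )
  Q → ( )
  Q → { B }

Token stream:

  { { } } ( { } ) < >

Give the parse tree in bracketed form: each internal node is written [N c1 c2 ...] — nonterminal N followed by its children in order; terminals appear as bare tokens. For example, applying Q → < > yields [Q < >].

B
Q B
{ B } B
{ Q } B
{ { } } B
{ { } } Q B
{ { } } ( B ) B
{ { } } ( Q ) B
{ { } } ( { } ) B
{ { } } ( { } ) Q
{ { } } ( { } ) < >

[B [Q { [B [Q { }]] }] [B [Q ( [B [Q { }]] )] [B [Q < >]]]]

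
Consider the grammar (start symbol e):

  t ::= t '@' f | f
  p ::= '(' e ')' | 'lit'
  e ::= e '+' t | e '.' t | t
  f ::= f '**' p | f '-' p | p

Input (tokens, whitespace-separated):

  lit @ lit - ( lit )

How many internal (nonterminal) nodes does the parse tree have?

[e [t [t [f [p lit]]] @ [f [f [p lit]] - [p ( [e [t [f [p lit]]]] )]]]]

13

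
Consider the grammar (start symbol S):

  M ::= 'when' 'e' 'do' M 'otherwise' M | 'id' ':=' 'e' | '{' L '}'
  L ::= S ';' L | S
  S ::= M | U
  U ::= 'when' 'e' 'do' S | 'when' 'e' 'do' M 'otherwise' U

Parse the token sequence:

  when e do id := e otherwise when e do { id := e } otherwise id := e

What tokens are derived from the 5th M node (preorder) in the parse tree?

[S [M when e do [M id := e] otherwise [M when e do [M { [L [S [M id := e]]] }] otherwise [M id := e]]]]

id := e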